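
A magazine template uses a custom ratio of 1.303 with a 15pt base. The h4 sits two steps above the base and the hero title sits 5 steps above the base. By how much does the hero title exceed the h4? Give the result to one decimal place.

30.9pt

Step 2: 15.0 × 1.303² = 25.467pt
Step 5: 15.0 × 1.303⁵ = 56.340pt
Difference: 56.340 − 25.467 = 30.873pt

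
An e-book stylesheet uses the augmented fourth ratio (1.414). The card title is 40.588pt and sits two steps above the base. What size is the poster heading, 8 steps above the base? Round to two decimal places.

Moving from step +2 to step +8 is 6 steps up, so multiply by r⁶.
40.588 × 1.414⁶ = 40.588 × 7.99275 ≈ 324.410

324.41pt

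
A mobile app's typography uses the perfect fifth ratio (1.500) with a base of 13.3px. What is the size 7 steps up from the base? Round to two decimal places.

227.24px

13.3 × 1.500⁷ = 13.3 × 17.08594 ≈ 227.24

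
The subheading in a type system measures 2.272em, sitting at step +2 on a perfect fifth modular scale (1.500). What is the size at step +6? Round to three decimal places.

11.502em

The gap is 6 − (2) = 4 steps, so the factor is 1.500^4.
2.272 × 1.500⁴ = 2.272 × 5.06250 ≈ 11.502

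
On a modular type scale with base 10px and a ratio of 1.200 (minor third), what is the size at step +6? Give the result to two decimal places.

29.86px

10.0 × 1.200⁶ = 10.0 × 2.98598 ≈ 29.86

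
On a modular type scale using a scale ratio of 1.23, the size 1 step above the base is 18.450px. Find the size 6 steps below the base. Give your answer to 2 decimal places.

18.450 ÷ 1.23⁷ = 18.450 ÷ 4.25928 ≈ 4.332

4.33px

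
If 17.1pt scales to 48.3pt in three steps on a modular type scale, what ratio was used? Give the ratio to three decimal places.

r³ = 48.3 / 17.1, so r = (48.3/17.1)^(1/3).
r = 2.8246^(1/3) ≈ 1.4136

1.414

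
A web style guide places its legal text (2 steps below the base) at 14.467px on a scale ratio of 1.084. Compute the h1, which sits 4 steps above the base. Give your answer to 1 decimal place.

23.5px

The gap is 4 − (-2) = 6 steps, so the factor is 1.084^6.
14.467 × 1.084⁶ = 14.467 × 1.62247 ≈ 23.472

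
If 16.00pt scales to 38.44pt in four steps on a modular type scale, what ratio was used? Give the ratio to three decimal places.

1.245

The ratio satisfies 16.00 × r⁴ = 38.44, so r = (38.44 / 16.00)^(1/4).
r = 2.4025^(1/4) ≈ 1.2450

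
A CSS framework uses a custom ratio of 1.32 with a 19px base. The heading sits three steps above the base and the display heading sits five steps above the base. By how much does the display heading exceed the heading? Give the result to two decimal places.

Step 3: 19.0 × 1.32³ = 43.6994px
Step 5: 19.0 × 1.32⁵ = 76.1418px
Difference: 76.1418 − 43.6994 = 32.4424px

32.44px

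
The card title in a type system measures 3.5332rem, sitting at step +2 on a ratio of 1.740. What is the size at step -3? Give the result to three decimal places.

3.5332 ÷ 1.740⁵ = 3.5332 ÷ 15.94947 ≈ 0.222

0.222rem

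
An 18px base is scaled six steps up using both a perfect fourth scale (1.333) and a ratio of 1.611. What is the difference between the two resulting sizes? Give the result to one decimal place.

Perfect fourth: 18.0 × 1.333⁶ = 100.984px
At 1.611: 18.0 × 1.611⁶ = 314.663px
Difference: 314.663 − 100.984 = 213.679px

213.7px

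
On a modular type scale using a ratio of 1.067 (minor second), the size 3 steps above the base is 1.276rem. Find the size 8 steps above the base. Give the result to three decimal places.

1.765rem

The gap is 8 − (3) = 5 steps, so the factor is 1.067^5.
1.276 × 1.067⁵ = 1.276 × 1.38300 ≈ 1.765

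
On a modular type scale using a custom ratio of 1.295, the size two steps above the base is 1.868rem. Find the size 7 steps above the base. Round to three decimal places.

Moving from step +2 to step +7 is 5 steps up, so multiply by r⁵.
1.868 × 1.295⁵ = 1.868 × 3.64207 ≈ 6.803

6.803rem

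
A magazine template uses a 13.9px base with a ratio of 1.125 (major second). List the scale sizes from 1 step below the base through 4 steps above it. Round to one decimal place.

Step -1: 13.9 ÷ 1.125 = 12.4
Step 0: 13.9px
Step 1: 13.9 × 1.125 = 15.6
Step 2: 13.9 × 1.125² = 17.6
Step 3: 13.9 × 1.125³ = 19.8
Step 4: 13.9 × 1.125⁴ = 22.3

12.4px, 13.9px, 15.6px, 17.6px, 19.8px, 22.3px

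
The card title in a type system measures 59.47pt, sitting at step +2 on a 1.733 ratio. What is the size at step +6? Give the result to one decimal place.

536.4pt

Moving from step +2 to step +6 is 4 steps up, so multiply by r⁴.
59.47 × 1.733⁴ = 59.47 × 9.01974 ≈ 536.404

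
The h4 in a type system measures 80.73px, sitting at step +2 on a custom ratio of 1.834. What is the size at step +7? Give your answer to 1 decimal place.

80.73 × 1.834⁵ = 80.73 × 20.74898 ≈ 1675.065

1675.1px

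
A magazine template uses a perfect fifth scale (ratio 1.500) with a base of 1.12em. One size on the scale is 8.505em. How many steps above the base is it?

1.500ⁿ = 8.505 / 1.12 = 7.5938
n = ln(7.5938) / ln(1.500) = 2.0273 / 0.4055 ≈ 5.00

5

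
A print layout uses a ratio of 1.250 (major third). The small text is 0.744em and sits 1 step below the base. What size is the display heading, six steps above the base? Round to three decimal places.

0.744 × 1.250⁷ = 0.744 × 4.76837 ≈ 3.548

3.548em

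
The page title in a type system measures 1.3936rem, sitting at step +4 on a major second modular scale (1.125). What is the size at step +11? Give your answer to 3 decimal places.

Moving from step +4 to step +11 is 7 steps up, so multiply by r⁷.
1.3936 × 1.125⁷ = 1.3936 × 2.28070 ≈ 3.178

3.178rem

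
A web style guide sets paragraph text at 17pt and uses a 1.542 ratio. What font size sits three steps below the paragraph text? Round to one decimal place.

Every step multiplies by the scale ratio.
17.0 ÷ 1.542³ = 17.0 ÷ 3.66651 ≈ 4.64

4.6pt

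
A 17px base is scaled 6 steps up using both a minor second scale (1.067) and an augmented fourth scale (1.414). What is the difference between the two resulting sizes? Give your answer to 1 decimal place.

Minor second: 17.0 × 1.067⁶ = 25.086px
Augmented fourth: 17.0 × 1.414⁶ = 135.877px
Difference: 135.877 − 25.086 = 110.791px

110.8px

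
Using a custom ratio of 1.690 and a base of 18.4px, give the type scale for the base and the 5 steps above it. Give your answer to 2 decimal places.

18.40px, 31.10px, 52.55px, 88.81px, 150.09px, 253.66px

Step 0: 18.4px
Step 1: 18.4 × 1.690 = 31.10
Step 2: 18.4 × 1.690² = 52.55
Step 3: 18.4 × 1.690³ = 88.81
Step 4: 18.4 × 1.690⁴ = 150.09
Step 5: 18.4 × 1.690⁵ = 253.66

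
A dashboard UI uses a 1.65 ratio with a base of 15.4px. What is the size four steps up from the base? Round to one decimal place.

114.1px

Every step multiplies by the scale ratio.
15.4 × 1.65⁴ = 15.4 × 7.41201 ≈ 114.14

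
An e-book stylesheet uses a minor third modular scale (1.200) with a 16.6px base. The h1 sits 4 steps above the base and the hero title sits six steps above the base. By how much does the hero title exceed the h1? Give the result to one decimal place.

Step 4: 16.6 × 1.200⁴ = 34.422px
Step 6: 16.6 × 1.200⁶ = 49.567px
Difference: 49.567 − 34.422 = 15.145px

15.1px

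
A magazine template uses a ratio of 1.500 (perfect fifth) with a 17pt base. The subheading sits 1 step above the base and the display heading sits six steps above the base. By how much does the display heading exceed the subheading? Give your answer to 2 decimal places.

168.14pt

Step 1: 17.0 × 1.500 = 25.5000pt
Step 6: 17.0 × 1.500⁶ = 193.6406pt
Difference: 193.6406 − 25.5000 = 168.1406pt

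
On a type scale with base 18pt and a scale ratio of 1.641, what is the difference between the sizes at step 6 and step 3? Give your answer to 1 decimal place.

272.0pt

Step 3: 18.0 × 1.641³ = 79.542pt
Step 6: 18.0 × 1.641⁶ = 351.499pt
Difference: 351.499 − 79.542 = 271.957pt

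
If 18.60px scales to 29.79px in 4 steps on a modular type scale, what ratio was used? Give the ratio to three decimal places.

The ratio satisfies 18.60 × r⁴ = 29.79, so r = (29.79 / 18.60)^(1/4).
r = 1.6016^(1/4) ≈ 1.1250

1.125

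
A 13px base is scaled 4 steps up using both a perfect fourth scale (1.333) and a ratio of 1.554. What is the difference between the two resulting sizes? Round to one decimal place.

Perfect fourth: 13.0 × 1.333⁴ = 41.045px
At 1.554: 13.0 × 1.554⁴ = 75.814px
Difference: 75.814 − 41.045 = 34.769px

34.8px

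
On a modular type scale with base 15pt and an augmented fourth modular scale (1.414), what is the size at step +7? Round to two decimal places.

Each step on a modular scale multiplies by the ratio, so the size n steps from the base is base × ratioⁿ.
15.0 × 1.414⁷ = 15.0 × 11.30175 ≈ 169.53

169.53pt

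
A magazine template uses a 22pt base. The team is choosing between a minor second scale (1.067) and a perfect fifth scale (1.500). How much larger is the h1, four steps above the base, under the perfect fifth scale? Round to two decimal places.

82.86pt

Minor second: 22.0 × 1.067⁴ = 28.5155pt
Perfect fifth: 22.0 × 1.500⁴ = 111.3750pt
Difference: 111.3750 − 28.5155 = 82.8595pt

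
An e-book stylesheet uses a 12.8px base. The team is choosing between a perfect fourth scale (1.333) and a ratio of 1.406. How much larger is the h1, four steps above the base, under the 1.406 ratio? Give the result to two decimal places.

Perfect fourth: 12.8 × 1.333⁴ = 40.4139px
At 1.406: 12.8 × 1.406⁴ = 50.0209px
Difference: 50.0209 − 40.4139 = 9.6070px

9.61px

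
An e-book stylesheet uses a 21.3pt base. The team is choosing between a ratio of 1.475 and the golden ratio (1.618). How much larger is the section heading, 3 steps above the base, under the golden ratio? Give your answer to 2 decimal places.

21.87pt

At 1.475: 21.3 × 1.475³ = 68.3527pt
Golden ratio: 21.3 × 1.618³ = 90.2226pt
Difference: 90.2226 − 68.3527 = 21.8699pt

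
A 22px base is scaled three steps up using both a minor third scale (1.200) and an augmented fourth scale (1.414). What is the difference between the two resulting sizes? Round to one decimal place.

Minor third: 22.0 × 1.200³ = 38.016px
Augmented fourth: 22.0 × 1.414³ = 62.197px
Difference: 62.197 − 38.016 = 24.181px

24.2px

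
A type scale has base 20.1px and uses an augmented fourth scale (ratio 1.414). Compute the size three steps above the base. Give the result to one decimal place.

56.8px

20.1 × 1.414³ = 20.1 × 2.82715 ≈ 56.83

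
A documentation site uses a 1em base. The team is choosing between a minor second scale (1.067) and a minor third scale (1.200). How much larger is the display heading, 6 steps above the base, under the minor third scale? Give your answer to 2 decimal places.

1.51em

Minor second: 1.0 × 1.067⁶ = 1.4757em
Minor third: 1.0 × 1.200⁶ = 2.9860em
Difference: 2.9860 − 1.4757 = 1.5103em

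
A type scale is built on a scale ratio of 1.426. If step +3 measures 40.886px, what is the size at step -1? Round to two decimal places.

9.89px

40.886 ÷ 1.426⁴ = 40.886 ÷ 4.13502 ≈ 9.888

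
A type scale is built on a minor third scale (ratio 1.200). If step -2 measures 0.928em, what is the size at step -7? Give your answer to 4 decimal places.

0.928 ÷ 1.200⁵ = 0.928 ÷ 2.48832 ≈ 0.3729

0.3729em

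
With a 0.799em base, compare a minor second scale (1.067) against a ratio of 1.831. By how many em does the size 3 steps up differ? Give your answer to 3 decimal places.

3.934em

Minor second: 0.799 × 1.067³ = 0.97060em
At 1.831: 0.799 × 1.831³ = 4.90469em
Difference: 4.90469 − 0.97060 = 3.93409em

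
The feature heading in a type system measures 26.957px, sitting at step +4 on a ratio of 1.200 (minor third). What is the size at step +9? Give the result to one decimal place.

67.1px

26.957 × 1.200⁵ = 26.957 × 2.48832 ≈ 67.078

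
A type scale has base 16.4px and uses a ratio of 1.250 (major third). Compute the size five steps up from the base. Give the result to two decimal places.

Each step on a modular scale multiplies by the ratio, so the size n steps from the base is base × ratioⁿ.
16.4 × 1.250⁵ = 16.4 × 3.05176 ≈ 50.05

50.05px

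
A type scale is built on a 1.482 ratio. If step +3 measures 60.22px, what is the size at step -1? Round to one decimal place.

60.22 ÷ 1.482⁴ = 60.22 ÷ 4.82384 ≈ 12.484

12.5px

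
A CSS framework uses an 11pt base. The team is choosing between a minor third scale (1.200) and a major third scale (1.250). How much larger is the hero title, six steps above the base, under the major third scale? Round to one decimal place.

9.1pt

Minor third: 11.0 × 1.200⁶ = 32.846pt
Major third: 11.0 × 1.250⁶ = 41.962pt
Difference: 41.962 − 32.846 = 9.116pt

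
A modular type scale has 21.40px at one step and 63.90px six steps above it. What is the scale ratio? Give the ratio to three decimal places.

The ratio satisfies 21.40 × r⁶ = 63.90, so r = (63.90 / 21.40)^(1/6).
r = 2.9860^(1/6) ≈ 1.2000

1.200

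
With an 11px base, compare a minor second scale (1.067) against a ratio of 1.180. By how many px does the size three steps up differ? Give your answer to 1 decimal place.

Minor second: 11.0 × 1.067³ = 13.362px
At 1.180: 11.0 × 1.180³ = 18.073px
Difference: 18.073 − 13.362 = 4.711px

4.7px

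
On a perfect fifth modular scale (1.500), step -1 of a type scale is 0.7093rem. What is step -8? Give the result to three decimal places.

0.7093 ÷ 1.500⁷ = 0.7093 ÷ 17.08594 ≈ 0.042

0.042rem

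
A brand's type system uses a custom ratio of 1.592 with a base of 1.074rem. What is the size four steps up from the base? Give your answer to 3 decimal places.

6.899rem

Each step on a modular scale multiplies by the ratio, so the size n steps from the base is base × ratioⁿ.
1.074 × 1.592⁴ = 1.074 × 6.42351 ≈ 6.899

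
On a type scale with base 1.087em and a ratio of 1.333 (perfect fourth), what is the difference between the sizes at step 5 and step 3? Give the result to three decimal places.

Step 3: 1.087 × 1.333³ = 2.57466em
Step 5: 1.087 × 1.333⁵ = 4.57489em
Difference: 4.57489 − 2.57466 = 2.00023em

2.000em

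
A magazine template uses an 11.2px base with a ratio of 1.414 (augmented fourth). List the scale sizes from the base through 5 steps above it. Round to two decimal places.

Step 0: 11.2px
Step 1: 11.2 × 1.414 = 15.84
Step 2: 11.2 × 1.414² = 22.39
Step 3: 11.2 × 1.414³ = 31.66
Step 4: 11.2 × 1.414⁴ = 44.77
Step 5: 11.2 × 1.414⁵ = 63.31

11.20px, 15.84px, 22.39px, 31.66px, 44.77px, 63.31px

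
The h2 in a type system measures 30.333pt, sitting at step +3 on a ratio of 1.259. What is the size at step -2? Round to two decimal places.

9.59pt

The gap is -2 − (3) = -5 steps, so the factor is 1.259^-5.
30.333 ÷ 1.259⁵ = 30.333 ÷ 3.16321 ≈ 9.589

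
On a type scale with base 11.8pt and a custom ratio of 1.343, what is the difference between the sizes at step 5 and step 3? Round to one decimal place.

Step 3: 11.8 × 1.343³ = 28.583pt
Step 5: 11.8 × 1.343⁵ = 51.554pt
Difference: 51.554 − 28.583 = 22.971pt

23.0pt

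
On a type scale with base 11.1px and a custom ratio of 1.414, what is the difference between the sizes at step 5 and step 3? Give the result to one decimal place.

31.4px

Step 3: 11.1 × 1.414³ = 31.381px
Step 5: 11.1 × 1.414⁵ = 62.744px
Difference: 62.744 − 31.381 = 31.363px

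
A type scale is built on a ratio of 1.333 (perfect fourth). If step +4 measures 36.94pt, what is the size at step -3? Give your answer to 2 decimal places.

The gap is -3 − (4) = -7 steps, so the factor is 1.333^-7.
36.94 ÷ 1.333⁷ = 36.94 ÷ 7.47844 ≈ 4.940

4.94pt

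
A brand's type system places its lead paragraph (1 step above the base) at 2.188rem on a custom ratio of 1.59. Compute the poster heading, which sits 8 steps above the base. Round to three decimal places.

56.212rem

2.188 × 1.59⁷ = 2.188 × 25.69093 ≈ 56.212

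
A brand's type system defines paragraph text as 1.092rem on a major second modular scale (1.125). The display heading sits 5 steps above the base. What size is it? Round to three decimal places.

1.968rem

Every step multiplies by the scale ratio.
1.092 × 1.125⁵ = 1.092 × 1.80203 ≈ 1.968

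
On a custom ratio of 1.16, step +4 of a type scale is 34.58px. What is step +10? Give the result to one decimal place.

The gap is 10 − (4) = 6 steps, so the factor is 1.16^6.
34.58 × 1.16⁶ = 34.58 × 2.43640 ≈ 84.251

84.3px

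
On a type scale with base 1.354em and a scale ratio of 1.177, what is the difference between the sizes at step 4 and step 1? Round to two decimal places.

1.00em

Step 1: 1.354 × 1.177 = 1.5937em
Step 4: 1.354 × 1.177⁴ = 2.5985em
Difference: 2.5985 − 1.5937 = 1.0048em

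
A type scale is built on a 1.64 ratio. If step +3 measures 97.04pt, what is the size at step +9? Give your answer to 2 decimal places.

1888.05pt

The gap is 9 − (3) = 6 steps, so the factor is 1.64^6.
97.04 × 1.64⁶ = 97.04 × 19.45643 ≈ 1888.052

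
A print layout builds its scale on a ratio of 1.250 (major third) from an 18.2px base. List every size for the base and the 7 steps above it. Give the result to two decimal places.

18.20px, 22.75px, 28.44px, 35.55px, 44.43px, 55.54px, 69.43px, 86.78px

Step 0: 18.2px
Step 1: 18.2 × 1.250 = 22.75
Step 2: 18.2 × 1.250² = 28.44
Step 3: 18.2 × 1.250³ = 35.55
Step 4: 18.2 × 1.250⁴ = 44.43
Step 5: 18.2 × 1.250⁵ = 55.54
Step 6: 18.2 × 1.250⁶ = 69.43
Step 7: 18.2 × 1.250⁷ = 86.78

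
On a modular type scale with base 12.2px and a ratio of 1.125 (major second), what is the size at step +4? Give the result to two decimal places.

19.54px

Each step on a modular scale multiplies by the ratio, so the size n steps from the base is base × ratioⁿ.
12.2 × 1.125⁴ = 12.2 × 1.60181 ≈ 19.54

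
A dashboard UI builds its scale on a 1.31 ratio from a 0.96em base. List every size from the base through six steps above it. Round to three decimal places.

Step 0: 0.96em
Step 1: 0.96 × 1.31 = 1.258
Step 2: 0.96 × 1.31² = 1.647
Step 3: 0.96 × 1.31³ = 2.158
Step 4: 0.96 × 1.31⁴ = 2.827
Step 5: 0.96 × 1.31⁵ = 3.704
Step 6: 0.96 × 1.31⁶ = 4.852

0.960em, 1.258em, 1.647em, 2.158em, 2.827em, 3.704em, 4.852em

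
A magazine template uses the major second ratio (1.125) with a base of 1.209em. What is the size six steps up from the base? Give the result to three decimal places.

2.451em

1.209 × 1.125⁶ = 1.209 × 2.02729 ≈ 2.451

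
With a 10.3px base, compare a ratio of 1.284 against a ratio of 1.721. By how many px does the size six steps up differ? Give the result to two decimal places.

At 1.284: 10.3 × 1.284⁶ = 46.1559px
At 1.721: 10.3 × 1.721⁶ = 267.6224px
Difference: 267.6224 − 46.1559 = 221.4665px

221.47px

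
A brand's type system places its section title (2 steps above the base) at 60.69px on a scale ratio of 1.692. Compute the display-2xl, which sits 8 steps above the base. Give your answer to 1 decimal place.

The gap is 8 − (2) = 6 steps, so the factor is 1.692^6.
60.69 × 1.692⁶ = 60.69 × 23.46401 ≈ 1424.030

1424.0px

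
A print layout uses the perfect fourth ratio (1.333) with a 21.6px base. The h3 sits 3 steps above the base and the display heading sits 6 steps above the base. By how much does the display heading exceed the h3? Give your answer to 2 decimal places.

Step 3: 21.6 × 1.333³ = 51.1616px
Step 6: 21.6 × 1.333⁶ = 121.1810px
Difference: 121.1810 − 51.1616 = 70.0194px

70.02px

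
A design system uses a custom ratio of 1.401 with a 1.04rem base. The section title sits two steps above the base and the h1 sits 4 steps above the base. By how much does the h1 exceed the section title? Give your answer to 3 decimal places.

Step 2: 1.04 × 1.401² = 2.04131rem
Step 4: 1.04 × 1.401⁴ = 4.00669rem
Difference: 4.00669 − 2.04131 = 1.96538rem

1.965rem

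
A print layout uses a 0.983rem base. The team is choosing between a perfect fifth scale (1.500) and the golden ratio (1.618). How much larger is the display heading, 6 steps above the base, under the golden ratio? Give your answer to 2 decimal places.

6.44rem

Perfect fifth: 0.983 × 1.500⁶ = 11.1970rem
Golden ratio: 0.983 × 1.618⁶ = 17.6370rem
Difference: 17.6370 − 11.1970 = 6.4400rem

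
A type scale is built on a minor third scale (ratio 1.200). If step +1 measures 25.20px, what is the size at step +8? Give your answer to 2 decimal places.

90.30px

The gap is 8 − (1) = 7 steps, so the factor is 1.200^7.
25.20 × 1.200⁷ = 25.20 × 3.58318 ≈ 90.296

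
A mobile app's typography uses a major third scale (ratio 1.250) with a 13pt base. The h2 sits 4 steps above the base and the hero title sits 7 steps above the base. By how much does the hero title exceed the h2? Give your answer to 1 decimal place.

Step 4: 13.0 × 1.250⁴ = 31.738pt
Step 7: 13.0 × 1.250⁷ = 61.989pt
Difference: 61.989 − 31.738 = 30.251pt

30.3pt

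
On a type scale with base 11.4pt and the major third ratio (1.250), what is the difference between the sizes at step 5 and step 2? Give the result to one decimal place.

17.0pt

Step 2: 11.4 × 1.250² = 17.812pt
Step 5: 11.4 × 1.250⁵ = 34.790pt
Difference: 34.790 − 17.812 = 16.978pt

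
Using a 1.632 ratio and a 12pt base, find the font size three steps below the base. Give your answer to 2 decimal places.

2.76pt

Every step multiplies by the scale ratio.
12.0 ÷ 1.632³ = 12.0 ÷ 4.34671 ≈ 2.76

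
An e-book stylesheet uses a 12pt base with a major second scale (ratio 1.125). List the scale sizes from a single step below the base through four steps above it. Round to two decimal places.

Step -1: 12.0 ÷ 1.125 = 10.67
Step 0: 12pt
Step 1: 12.0 × 1.125 = 13.50
Step 2: 12.0 × 1.125² = 15.19
Step 3: 12.0 × 1.125³ = 17.09
Step 4: 12.0 × 1.125⁴ = 19.22

10.67pt, 12.00pt, 13.50pt, 15.19pt, 17.09pt, 19.22pt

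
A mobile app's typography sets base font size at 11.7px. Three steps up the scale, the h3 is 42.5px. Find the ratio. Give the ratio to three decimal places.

1.537

The ratio satisfies 11.7 × r³ = 42.5, so r = (42.5 / 11.7)^(1/3).
r = 3.6325^(1/3) ≈ 1.5372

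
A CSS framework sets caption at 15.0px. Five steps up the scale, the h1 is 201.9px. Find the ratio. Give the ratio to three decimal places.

1.682

The ratio satisfies 15.0 × r⁵ = 201.9, so r = (201.9 / 15.0)^(1/5).
r = 13.4600^(1/5) ≈ 1.6819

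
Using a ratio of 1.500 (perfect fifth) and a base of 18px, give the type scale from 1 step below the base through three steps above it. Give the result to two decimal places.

12.00px, 18.00px, 27.00px, 40.50px, 60.75px

Step -1: 18.0 ÷ 1.500 = 12.00
Step 0: 18px
Step 1: 18.0 × 1.500 = 27.00
Step 2: 18.0 × 1.500² = 40.50
Step 3: 18.0 × 1.500³ = 60.75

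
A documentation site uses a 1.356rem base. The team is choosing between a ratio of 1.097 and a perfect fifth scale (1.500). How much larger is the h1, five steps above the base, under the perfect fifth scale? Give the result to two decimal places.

At 1.097: 1.356 × 1.097⁵ = 2.1542rem
Perfect fifth: 1.356 × 1.500⁵ = 10.2971rem
Difference: 10.2971 − 2.1542 = 8.1429rem

8.14rem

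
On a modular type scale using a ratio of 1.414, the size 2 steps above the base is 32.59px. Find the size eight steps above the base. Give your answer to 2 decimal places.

The gap is 8 − (2) = 6 steps, so the factor is 1.414^6.
32.59 × 1.414⁶ = 32.59 × 7.99275 ≈ 260.484

260.48px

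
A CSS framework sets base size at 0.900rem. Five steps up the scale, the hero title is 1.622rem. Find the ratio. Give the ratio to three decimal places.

1.125

The ratio satisfies 0.900 × r⁵ = 1.622, so r = (1.622 / 0.900)^(1/5).
r = 1.8022^(1/5) ≈ 1.1250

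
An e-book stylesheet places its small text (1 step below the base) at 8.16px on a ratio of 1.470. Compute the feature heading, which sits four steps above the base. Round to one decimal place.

56.0px

8.16 × 1.470⁵ = 8.16 × 6.86415 ≈ 56.011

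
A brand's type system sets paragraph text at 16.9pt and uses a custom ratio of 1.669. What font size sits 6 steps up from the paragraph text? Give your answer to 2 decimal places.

365.28pt

16.9 × 1.669⁶ = 16.9 × 21.61414 ≈ 365.28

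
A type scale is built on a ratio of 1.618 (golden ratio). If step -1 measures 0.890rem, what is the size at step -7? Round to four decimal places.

0.890 ÷ 1.618⁶ = 0.890 ÷ 17.94201 ≈ 0.0496

0.0496rem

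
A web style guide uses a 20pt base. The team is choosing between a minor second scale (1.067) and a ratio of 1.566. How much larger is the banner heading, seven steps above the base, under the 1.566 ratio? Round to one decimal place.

430.4pt

Minor second: 20.0 × 1.067⁷ = 31.491pt
At 1.566: 20.0 × 1.566⁷ = 461.926pt
Difference: 461.926 − 31.491 = 430.435pt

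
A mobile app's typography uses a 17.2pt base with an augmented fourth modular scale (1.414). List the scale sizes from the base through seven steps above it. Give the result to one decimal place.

Step 0: 17.2pt
Step 1: 17.2 × 1.414 = 24.3
Step 2: 17.2 × 1.414² = 34.4
Step 3: 17.2 × 1.414³ = 48.6
Step 4: 17.2 × 1.414⁴ = 68.8
Step 5: 17.2 × 1.414⁵ = 97.2
Step 6: 17.2 × 1.414⁶ = 137.5
Step 7: 17.2 × 1.414⁷ = 194.4

17.2pt, 24.3pt, 34.4pt, 48.6pt, 68.8pt, 97.2pt, 137.5pt, 194.4pt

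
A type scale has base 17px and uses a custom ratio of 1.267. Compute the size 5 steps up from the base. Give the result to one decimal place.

55.5px

Each step on a modular scale multiplies by the ratio, so the size n steps from the base is base × ratioⁿ.
17.0 × 1.267⁵ = 17.0 × 3.26500 ≈ 55.50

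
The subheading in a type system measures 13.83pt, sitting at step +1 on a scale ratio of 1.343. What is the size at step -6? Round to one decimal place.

13.83 ÷ 1.343⁷ = 13.83 ÷ 7.88011 ≈ 1.755

1.8pt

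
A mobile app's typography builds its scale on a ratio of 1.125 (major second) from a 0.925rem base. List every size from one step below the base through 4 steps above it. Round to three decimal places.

0.822rem, 0.925rem, 1.041rem, 1.171rem, 1.317rem, 1.482rem

Step -1: 0.925 ÷ 1.125 = 0.822
Step 0: 0.925rem
Step 1: 0.925 × 1.125 = 1.041
Step 2: 0.925 × 1.125² = 1.171
Step 3: 0.925 × 1.125³ = 1.317
Step 4: 0.925 × 1.125⁴ = 1.482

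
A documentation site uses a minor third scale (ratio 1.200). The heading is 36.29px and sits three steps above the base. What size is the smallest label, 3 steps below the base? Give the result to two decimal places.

Moving from step +3 to step -3 is 6 steps down, so divide by r⁶.
36.29 ÷ 1.200⁶ = 36.29 ÷ 2.98598 ≈ 12.153

12.15px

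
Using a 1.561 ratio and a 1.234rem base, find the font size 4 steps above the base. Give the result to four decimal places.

7.3270rem

Each step on a modular scale multiplies by the ratio, so the size n steps from the base is base × ratioⁿ.
1.234 × 1.561⁴ = 1.234 × 5.93761 ≈ 7.3270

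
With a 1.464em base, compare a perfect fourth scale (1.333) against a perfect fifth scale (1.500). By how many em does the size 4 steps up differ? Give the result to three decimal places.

Perfect fourth: 1.464 × 1.333⁴ = 4.62234em
Perfect fifth: 1.464 × 1.500⁴ = 7.41150em
Difference: 7.41150 − 4.62234 = 2.78916em

2.789em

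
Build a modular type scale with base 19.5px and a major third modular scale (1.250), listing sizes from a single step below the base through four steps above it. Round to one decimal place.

15.6px, 19.5px, 24.4px, 30.5px, 38.1px, 47.6px

Step -1: 19.5 ÷ 1.250 = 15.6
Step 0: 19.5px
Step 1: 19.5 × 1.250 = 24.4
Step 2: 19.5 × 1.250² = 30.5
Step 3: 19.5 × 1.250³ = 38.1
Step 4: 19.5 × 1.250⁴ = 47.6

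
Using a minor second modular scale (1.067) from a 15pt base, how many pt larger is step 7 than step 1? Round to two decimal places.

Step 1: 15.0 × 1.067 = 16.0050pt
Step 7: 15.0 × 1.067⁷ = 23.6179pt
Difference: 23.6179 − 16.0050 = 7.6129pt

7.61pt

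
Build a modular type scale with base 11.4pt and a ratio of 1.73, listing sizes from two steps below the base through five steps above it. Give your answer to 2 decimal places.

Step -2: 11.4 ÷ 1.73² = 3.81
Step -1: 11.4 ÷ 1.73 = 6.59
Step 0: 11.4pt
Step 1: 11.4 × 1.73 = 19.72
Step 2: 11.4 × 1.73² = 34.12
Step 3: 11.4 × 1.73³ = 59.03
Step 4: 11.4 × 1.73⁴ = 102.11
Step 5: 11.4 × 1.73⁵ = 176.66

3.81pt, 6.59pt, 11.40pt, 19.72pt, 34.12pt, 59.03pt, 102.11pt, 176.66pt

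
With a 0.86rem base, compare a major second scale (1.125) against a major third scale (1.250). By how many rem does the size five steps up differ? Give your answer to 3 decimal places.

1.075rem

Major second: 0.86 × 1.125⁵ = 1.54975rem
Major third: 0.86 × 1.250⁵ = 2.62451rem
Difference: 2.62451 − 1.54975 = 1.07476rem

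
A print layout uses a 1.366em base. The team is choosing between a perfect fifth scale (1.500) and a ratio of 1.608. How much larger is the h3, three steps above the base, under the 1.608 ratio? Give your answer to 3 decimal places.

Perfect fifth: 1.366 × 1.500³ = 4.61025em
At 1.608: 1.366 × 1.608³ = 5.67948em
Difference: 5.67948 − 4.61025 = 1.06923em

1.069em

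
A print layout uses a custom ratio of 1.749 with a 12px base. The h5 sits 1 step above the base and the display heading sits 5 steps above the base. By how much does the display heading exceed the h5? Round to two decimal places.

175.41px

Step 1: 12.0 × 1.749 = 20.9880px
Step 5: 12.0 × 1.749⁵ = 196.3949px
Difference: 196.3949 − 20.9880 = 175.4069px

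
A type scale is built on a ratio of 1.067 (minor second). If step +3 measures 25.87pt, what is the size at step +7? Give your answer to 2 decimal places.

33.53pt

25.87 × 1.067⁴ = 25.87 × 1.29616 ≈ 33.532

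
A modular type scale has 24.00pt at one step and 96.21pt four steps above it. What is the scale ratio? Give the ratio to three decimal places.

1.415

r⁴ = 96.21 / 24.00, so r = (96.21/24.00)^(1/4).
r = 4.0088^(1/4) ≈ 1.4150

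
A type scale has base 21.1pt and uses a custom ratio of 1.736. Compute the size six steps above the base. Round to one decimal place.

577.5pt

Every step multiplies by the scale ratio.
21.1 × 1.736⁶ = 21.1 × 27.37148 ≈ 577.54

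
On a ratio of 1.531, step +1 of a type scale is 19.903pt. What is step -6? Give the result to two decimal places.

Moving from step +1 to step -6 is 7 steps down, so divide by r⁷.
19.903 ÷ 1.531⁷ = 19.903 ÷ 19.71634 ≈ 1.009

1.01pt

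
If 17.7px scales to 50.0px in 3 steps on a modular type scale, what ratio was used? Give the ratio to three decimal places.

1.414

r³ = 50.0 / 17.7, so r = (50.0/17.7)^(1/3).
r = 2.8249^(1/3) ≈ 1.4136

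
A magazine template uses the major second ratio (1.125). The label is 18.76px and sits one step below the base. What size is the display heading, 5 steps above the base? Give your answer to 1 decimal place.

38.0px

Moving from step -1 to step +5 is 6 steps up, so multiply by r⁶.
18.76 × 1.125⁶ = 18.76 × 2.02729 ≈ 38.032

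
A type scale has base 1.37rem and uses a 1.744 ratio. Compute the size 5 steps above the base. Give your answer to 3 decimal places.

22.103rem

1.37 × 1.744⁵ = 1.37 × 16.13364 ≈ 22.103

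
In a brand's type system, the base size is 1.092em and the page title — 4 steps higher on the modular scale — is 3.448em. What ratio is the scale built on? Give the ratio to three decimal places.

1.333

r⁴ = 3.448 / 1.092, so r = (3.448/1.092)^(1/4).
r = 3.1575^(1/4) ≈ 1.3330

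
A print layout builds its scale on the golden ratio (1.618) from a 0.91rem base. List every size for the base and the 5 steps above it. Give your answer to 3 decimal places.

0.910rem, 1.472rem, 2.382rem, 3.855rem, 6.237rem, 10.091rem

Step 0: 0.91rem
Step 1: 0.91 × 1.618 = 1.472
Step 2: 0.91 × 1.618² = 2.382
Step 3: 0.91 × 1.618³ = 3.855
Step 4: 0.91 × 1.618⁴ = 6.237
Step 5: 0.91 × 1.618⁵ = 10.091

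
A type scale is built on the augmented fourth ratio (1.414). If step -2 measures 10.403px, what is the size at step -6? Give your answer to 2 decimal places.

The gap is -6 − (-2) = -4 steps, so the factor is 1.414^-4.
10.403 ÷ 1.414⁴ = 10.403 ÷ 3.99758 ≈ 2.602

2.60px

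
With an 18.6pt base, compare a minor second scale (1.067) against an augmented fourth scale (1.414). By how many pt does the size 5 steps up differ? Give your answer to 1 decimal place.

Minor second: 18.6 × 1.067⁵ = 25.724pt
Augmented fourth: 18.6 × 1.414⁵ = 105.138pt
Difference: 105.138 − 25.724 = 79.414pt

79.4pt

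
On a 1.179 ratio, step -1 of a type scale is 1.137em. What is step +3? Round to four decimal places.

1.137 × 1.179⁴ = 1.137 × 1.93221 ≈ 2.1969

2.1969em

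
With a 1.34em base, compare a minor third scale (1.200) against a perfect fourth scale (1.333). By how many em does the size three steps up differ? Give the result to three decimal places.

0.858em

Minor third: 1.34 × 1.200³ = 2.31552em
Perfect fourth: 1.34 × 1.333³ = 3.17391em
Difference: 3.17391 − 2.31552 = 0.85839em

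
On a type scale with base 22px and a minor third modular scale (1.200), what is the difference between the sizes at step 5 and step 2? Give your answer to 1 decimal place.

Step 2: 22.0 × 1.200² = 31.680px
Step 5: 22.0 × 1.200⁵ = 54.743px
Difference: 54.743 − 31.680 = 23.063px

23.1px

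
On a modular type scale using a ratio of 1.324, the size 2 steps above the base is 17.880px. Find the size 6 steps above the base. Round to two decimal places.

54.94px

Moving from step +2 to step +6 is 4 steps up, so multiply by r⁴.
17.880 × 1.324⁴ = 17.880 × 3.07292 ≈ 54.944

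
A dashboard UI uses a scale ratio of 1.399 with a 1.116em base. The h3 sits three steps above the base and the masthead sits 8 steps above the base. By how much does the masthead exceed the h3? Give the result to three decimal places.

13.320em

Step 3: 1.116 × 1.399³ = 3.05575em
Step 8: 1.116 × 1.399⁸ = 16.37593em
Difference: 16.37593 − 3.05575 = 13.32018em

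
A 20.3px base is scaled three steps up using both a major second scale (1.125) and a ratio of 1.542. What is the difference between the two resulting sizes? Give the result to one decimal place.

45.5px

Major second: 20.3 × 1.125³ = 28.904px
At 1.542: 20.3 × 1.542³ = 74.430px
Difference: 74.430 − 28.904 = 45.526px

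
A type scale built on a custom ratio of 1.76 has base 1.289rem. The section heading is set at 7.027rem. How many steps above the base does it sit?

3

1.76ⁿ = 7.027 / 1.289 = 5.4515
n = ln(5.4515) / ln(1.76) = 1.6959 / 0.5653 ≈ 3.00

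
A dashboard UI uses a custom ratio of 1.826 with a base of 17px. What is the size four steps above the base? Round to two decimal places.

189.00px

A modular type scale is a geometric sequence: sizeₙ = base × rⁿ.
17.0 × 1.826⁴ = 17.0 × 11.11740 ≈ 189.00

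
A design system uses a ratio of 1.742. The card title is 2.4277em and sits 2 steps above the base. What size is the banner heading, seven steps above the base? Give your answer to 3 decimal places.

Moving from step +2 to step +7 is 5 steps up, so multiply by r⁵.
2.4277 × 1.742⁵ = 2.4277 × 16.04134 ≈ 38.944

38.944em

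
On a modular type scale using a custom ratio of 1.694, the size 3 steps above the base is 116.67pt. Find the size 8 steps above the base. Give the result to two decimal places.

1627.52pt

116.67 × 1.694⁵ = 116.67 × 13.94977 ≈ 1627.520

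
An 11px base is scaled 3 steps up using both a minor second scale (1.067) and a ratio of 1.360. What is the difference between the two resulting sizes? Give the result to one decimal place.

Minor second: 11.0 × 1.067³ = 13.362px
At 1.360: 11.0 × 1.360³ = 27.670px
Difference: 27.670 − 13.362 = 14.308px

14.3px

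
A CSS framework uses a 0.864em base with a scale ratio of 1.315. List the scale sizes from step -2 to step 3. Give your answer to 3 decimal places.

0.500em, 0.657em, 0.864em, 1.136em, 1.494em, 1.965em

Step -2: 0.864 ÷ 1.315² = 0.500
Step -1: 0.864 ÷ 1.315 = 0.657
Step 0: 0.864em
Step 1: 0.864 × 1.315 = 1.136
Step 2: 0.864 × 1.315² = 1.494
Step 3: 0.864 × 1.315³ = 1.965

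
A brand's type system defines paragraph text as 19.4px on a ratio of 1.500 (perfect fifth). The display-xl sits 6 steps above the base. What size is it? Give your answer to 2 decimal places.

19.4 × 1.500⁶ = 19.4 × 11.39062 ≈ 220.98

220.98px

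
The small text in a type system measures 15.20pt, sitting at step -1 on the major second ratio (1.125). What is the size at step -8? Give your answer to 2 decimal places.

6.66pt

15.20 ÷ 1.125⁷ = 15.20 ÷ 2.28070 ≈ 6.665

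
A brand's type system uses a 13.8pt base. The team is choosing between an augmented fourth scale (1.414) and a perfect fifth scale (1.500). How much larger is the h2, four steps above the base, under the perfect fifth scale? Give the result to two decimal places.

Augmented fourth: 13.8 × 1.414⁴ = 55.1667pt
Perfect fifth: 13.8 × 1.500⁴ = 69.8625pt
Difference: 69.8625 − 55.1667 = 14.6958pt

14.70pt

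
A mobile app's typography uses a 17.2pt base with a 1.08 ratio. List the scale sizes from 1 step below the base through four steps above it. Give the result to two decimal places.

Step -1: 17.2 ÷ 1.08 = 15.93
Step 0: 17.2pt
Step 1: 17.2 × 1.08 = 18.58
Step 2: 17.2 × 1.08² = 20.06
Step 3: 17.2 × 1.08³ = 21.67
Step 4: 17.2 × 1.08⁴ = 23.40

15.93pt, 17.20pt, 18.58pt, 20.06pt, 21.67pt, 23.40pt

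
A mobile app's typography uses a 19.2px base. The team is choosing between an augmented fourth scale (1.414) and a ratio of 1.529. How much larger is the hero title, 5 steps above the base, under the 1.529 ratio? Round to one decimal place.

51.9px

Augmented fourth: 19.2 × 1.414⁵ = 108.530px
At 1.529: 19.2 × 1.529⁵ = 160.450px
Difference: 160.450 − 108.530 = 51.920px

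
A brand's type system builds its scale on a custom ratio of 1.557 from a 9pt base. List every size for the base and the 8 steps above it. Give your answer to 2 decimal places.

Step 0: 9pt
Step 1: 9.0 × 1.557 = 14.01
Step 2: 9.0 × 1.557² = 21.82
Step 3: 9.0 × 1.557³ = 33.97
Step 4: 9.0 × 1.557⁴ = 52.89
Step 5: 9.0 × 1.557⁵ = 82.35
Step 6: 9.0 × 1.557⁶ = 128.23
Step 7: 9.0 × 1.557⁷ = 199.65
Step 8: 9.0 × 1.557⁸ = 310.85

9.00pt, 14.01pt, 21.82pt, 33.97pt, 52.89pt, 82.35pt, 128.23pt, 199.65pt, 310.85pt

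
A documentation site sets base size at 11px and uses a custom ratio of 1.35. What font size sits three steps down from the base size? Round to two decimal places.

4.47px

Each step on a modular scale multiplies by the ratio, so the size n steps from the base is base × ratioⁿ.
11.0 ÷ 1.35³ = 11.0 ÷ 2.46038 ≈ 4.47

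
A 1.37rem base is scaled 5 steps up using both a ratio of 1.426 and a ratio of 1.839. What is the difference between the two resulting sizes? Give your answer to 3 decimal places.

At 1.426: 1.37 × 1.426⁵ = 8.07827rem
At 1.839: 1.37 × 1.839⁵ = 28.81570rem
Difference: 28.81570 − 8.07827 = 20.73743rem

20.737rem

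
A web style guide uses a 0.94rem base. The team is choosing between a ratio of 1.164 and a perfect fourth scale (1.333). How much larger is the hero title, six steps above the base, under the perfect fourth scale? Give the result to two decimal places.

At 1.164: 0.94 × 1.164⁶ = 2.3380rem
Perfect fourth: 0.94 × 1.333⁶ = 5.2736rem
Difference: 5.2736 − 2.3380 = 2.9356rem

2.94rem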